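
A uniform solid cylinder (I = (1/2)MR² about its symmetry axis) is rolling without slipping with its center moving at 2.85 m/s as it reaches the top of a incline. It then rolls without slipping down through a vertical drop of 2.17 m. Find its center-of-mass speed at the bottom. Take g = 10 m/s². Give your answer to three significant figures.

For this body I = (1/2)MR², i.e. k = I/(MR²) = 0.5.
Since it rolls without slipping, ω = v/R and KE = ½Mv² + ½Iω² = ½(1+k)Mv² = (3/4)Mv².
Energy conservation: (3/4)Mv₀² + Mgh = (3/4)Mv², so v² = v₀² + 2gh/(1+k).
v = √(2.85² + 2×10×2.17/1.5) = √37.06 ≈ 6.09 m/s.

v ≈ 6.09 m/s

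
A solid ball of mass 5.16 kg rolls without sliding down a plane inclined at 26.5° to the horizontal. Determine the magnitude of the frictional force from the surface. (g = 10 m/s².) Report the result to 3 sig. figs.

f ≈ 6.58 N

With I = (2/5)MR², the ratio k = I/(MR²) is 0.4.
Newton's second law down the slope: Mg sinθ − f = Ma. The torque equation fR = Iα (with α = a/R) gives f = kMa.
Combining, a = g sinθ/(1+k) and f = kMa = kMg sinθ/(1+k).
f = 0.4 × 5.16 × 10 × sin26.5° / 1.4 ≈ 6.58 N.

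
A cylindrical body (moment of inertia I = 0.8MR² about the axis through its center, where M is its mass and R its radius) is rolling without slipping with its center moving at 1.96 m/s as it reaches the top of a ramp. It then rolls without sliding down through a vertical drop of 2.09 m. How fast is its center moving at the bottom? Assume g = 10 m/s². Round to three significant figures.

v ≈ 5.20 m/s

With I = 0.8MR², the ratio k = I/(MR²) is 0.8.
Rolling without slipping gives ω = v/R, so the total kinetic energy is ½Mv² + ½Iω² = ½(1+k)Mv² = (9/10)Mv².
Energy conservation: (9/10)Mv₀² + Mgh = (9/10)Mv², so v² = v₀² + 2gh/(1+k).
v = √(1.96² + 2×10×2.09/1.8) = √27.06 ≈ 5.20 m/s.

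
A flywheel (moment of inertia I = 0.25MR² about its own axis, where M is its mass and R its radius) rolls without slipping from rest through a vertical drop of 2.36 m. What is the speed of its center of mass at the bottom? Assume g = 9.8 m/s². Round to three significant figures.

Here I = 0.25MR², so the shape factor k = I/(MR²) = 0.25.
Pure rolling means v = ωR; then KE = ½Mv² + ½I(v/R)² = ½(1+k)Mv² = (5/8)Mv².
Setting Mgh = (5/8)Mv² gives v = √(2gh/(1+k)) = √(2·9.8·2.36/1.25) ≈ 6.08 m/s.

v ≈ 6.08 m/s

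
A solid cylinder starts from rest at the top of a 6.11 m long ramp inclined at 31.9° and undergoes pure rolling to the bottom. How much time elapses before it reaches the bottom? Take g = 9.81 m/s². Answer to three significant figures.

t ≈ 1.88 s

The moment of inertia is (1/2)MR², giving k ≡ I/(MR²) = 0.5.
Translational: Mg sinθ − f = Ma. Rotational about the CM: fR = Iα = kMRa, so f = kMa.
Hence a = g sinθ/(1+k) = 9.81×sin31.9°/1.5 = 3.456 m/s².
Starting from rest, L = ½at², so t = √(2L/a) = √(2×6.11/3.456) ≈ 1.88 s.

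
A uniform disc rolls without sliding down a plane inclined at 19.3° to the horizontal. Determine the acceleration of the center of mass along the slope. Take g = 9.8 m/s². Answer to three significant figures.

a ≈ 2.16 m/s²

The moment of inertia is (1/2)MR², giving k ≡ I/(MR²) = 0.5.
Along the incline Mg sinθ − f = Ma, and torque about the center fR = Iα = kMR²(a/R) gives f = kMa.
Eliminating f: Mg sinθ = (1+k)Ma, so a = g sinθ/(1+k) = 9.8 × sin19.3° / 1.5 ≈ 2.16 m/s².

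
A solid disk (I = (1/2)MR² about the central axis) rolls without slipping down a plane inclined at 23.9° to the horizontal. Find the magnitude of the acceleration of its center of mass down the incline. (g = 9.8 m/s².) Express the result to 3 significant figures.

With I = (1/2)MR², the ratio k = I/(MR²) is 0.5.
Newton's second law down the slope: Mg sinθ − f = Ma. The torque equation fR = Iα (with α = a/R) gives f = kMa.
Eliminating f: Mg sinθ = (1+k)Ma, so a = g sinθ/(1+k) = 9.8 × sin23.9° / 1.5 ≈ 2.65 m/s².

a ≈ 2.65 m/s²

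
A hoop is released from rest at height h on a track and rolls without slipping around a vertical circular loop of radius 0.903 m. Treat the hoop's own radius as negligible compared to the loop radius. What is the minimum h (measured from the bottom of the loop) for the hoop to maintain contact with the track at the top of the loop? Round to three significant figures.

h_min ≈ 2.71 m

For this body I = MR², i.e. k = I/(MR²) = 1.
At the top of the loop, the minimum-contact condition is Mg = Mv_top²/r, so v_top² = gr.
With ω = v/R, the kinetic energy at speed v is ½(1+k)Mv² = Mv².
Energy conservation from release (height h) to the top (height 2r): Mgh = Mg(2r) + M·gr.
Thus h_min = 2r + (1+k)r/2 = r(2 + 2/2) = 0.903 × 3 ≈ 2.71 m.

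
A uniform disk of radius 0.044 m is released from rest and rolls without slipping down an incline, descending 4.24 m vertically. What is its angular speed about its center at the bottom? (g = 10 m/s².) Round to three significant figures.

ω ≈ 171 rad/s

For this body I = (1/2)MR², i.e. k = I/(MR²) = 0.5.
Rolling without slipping gives ω = v/R, so the total kinetic energy is ½Mv² + ½Iω² = ½(1+k)Mv² = (3/4)Mv².
Energy conservation Mgh = ½(1+k)Mv² gives v = √(2gh/(1+k)) = √(2 × 10 × 4.24 / 1.5) = 7.519 m/s.
Then ω = v/R = 7.519 / 0.044 ≈ 171 rad/s.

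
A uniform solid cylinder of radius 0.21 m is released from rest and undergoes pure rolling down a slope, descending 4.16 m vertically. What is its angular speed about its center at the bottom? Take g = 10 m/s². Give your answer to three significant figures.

ω ≈ 35.5 rad/s

The moment of inertia is (1/2)MR², giving k ≡ I/(MR²) = 0.5.
Rolling without slipping gives ω = v/R, so the total kinetic energy is ½Mv² + ½Iω² = ½(1+k)Mv² = (3/4)Mv².
Energy conservation Mgh = ½(1+k)Mv² gives v = √(2gh/(1+k)) = √(2 × 10 × 4.16 / 1.5) = 7.448 m/s.
The angular speed follows from ω = v/R = 7.448/0.21 ≈ 35.5 rad/s.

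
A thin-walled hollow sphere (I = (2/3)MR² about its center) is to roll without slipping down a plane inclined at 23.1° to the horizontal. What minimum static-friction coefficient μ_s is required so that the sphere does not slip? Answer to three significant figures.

For this body I = (2/3)MR², i.e. k = I/(MR²) = 2/3.
Newton's second law down the slope: Mg sinθ − f = Ma. The torque equation fR = Iα (with α = a/R) gives f = kMa.
These give a = g sinθ/(1+k) and the required friction f = kMg sinθ/(1+k).
With N = Mg cosθ, the no-slip condition f ≤ μN gives μ_min = f/N = k tanθ/(1+k).
μ_min = (2/3) × tan23.1° / 1.667 ≈ 0.171.

μ_min ≈ 0.171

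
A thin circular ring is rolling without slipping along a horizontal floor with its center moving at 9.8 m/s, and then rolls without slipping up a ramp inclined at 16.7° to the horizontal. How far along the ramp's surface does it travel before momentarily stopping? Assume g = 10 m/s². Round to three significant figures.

d ≈ 33.4 m

Here I = MR², so the shape factor k = I/(MR²) = 1.
Since it rolls without slipping, ω = v/R and KE = ½Mv² + ½Iω² = ½(1+k)Mv² = Mv².
Setting this equal to Mgh gives the vertical rise h = (1+k)v₀²/(2g) = 2×9.8²/(2×10) = 9.604 m.
Along the incline, d = h/sinθ = 9.604/sin16.7° ≈ 33.4 m.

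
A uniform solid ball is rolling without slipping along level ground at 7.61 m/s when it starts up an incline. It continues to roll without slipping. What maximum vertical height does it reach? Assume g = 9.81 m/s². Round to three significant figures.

With I = (2/5)MR², the ratio k = I/(MR²) is 0.4.
Pure rolling means v = ωR; then KE = ½Mv² + ½I(v/R)² = ½(1+k)Mv² = (7/10)Mv².
All of this converts to potential energy at the highest point: (7/10)Mv₀² = Mgh.
Thus h = (1+k)v₀²/(2g) = 1.4 × 7.61² / (2 × 9.81) ≈ 4.13 m.

h ≈ 4.13 m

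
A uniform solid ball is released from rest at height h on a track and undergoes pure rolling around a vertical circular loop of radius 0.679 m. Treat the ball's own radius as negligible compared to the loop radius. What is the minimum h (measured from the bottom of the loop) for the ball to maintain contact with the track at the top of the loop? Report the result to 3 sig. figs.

h_min ≈ 1.83 m

Here I = (2/5)MR², so the shape factor k = I/(MR²) = 0.4.
At the top of the loop, the minimum-contact condition is Mg = Mv_top²/r, so v_top² = gr.
With ω = v/R, the kinetic energy at speed v is ½(1+k)Mv² = (7/10)Mv².
Energy conservation from release (height h) to the top (height 2r): Mgh = Mg(2r) + (7/10)M·gr.
Thus h_min = 2r + (1+k)r/2 = r(2 + 1.4/2) = 0.679 × 2.7 ≈ 1.83 m.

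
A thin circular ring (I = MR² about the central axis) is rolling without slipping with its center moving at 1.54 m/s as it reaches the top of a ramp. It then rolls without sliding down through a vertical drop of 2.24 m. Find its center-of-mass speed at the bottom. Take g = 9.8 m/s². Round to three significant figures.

For this body I = MR², i.e. k = I/(MR²) = 1.
Since it rolls without slipping, ω = v/R and KE = ½Mv² + ½Iω² = ½(1+k)Mv² = Mv².
Conserving energy between top and bottom: Mv² = Mv₀² + Mgh, hence v² = v₀² + 2gh/(1+k).
v = √(1.54² + 2×9.8×2.24/2) = √24.32 ≈ 4.93 m/s.

v ≈ 4.93 m/s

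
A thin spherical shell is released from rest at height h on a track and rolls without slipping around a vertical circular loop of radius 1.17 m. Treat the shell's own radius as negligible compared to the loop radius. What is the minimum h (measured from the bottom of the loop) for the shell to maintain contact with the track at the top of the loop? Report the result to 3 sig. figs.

The moment of inertia is (2/3)MR², giving k ≡ I/(MR²) = 2/3.
At the top of the loop, the minimum-contact condition is Mg = Mv_top²/r, so v_top² = gr.
With ω = v/R, the kinetic energy at speed v is ½(1+k)Mv² = (5/6)Mv².
Energy conservation from release (height h) to the top (height 2r): Mgh = Mg(2r) + (5/6)M·gr.
Thus h_min = 2r + (1+k)r/2 = r(2 + 1.667/2) = 1.17 × 2.833 ≈ 3.32 m.

h_min ≈ 3.32 m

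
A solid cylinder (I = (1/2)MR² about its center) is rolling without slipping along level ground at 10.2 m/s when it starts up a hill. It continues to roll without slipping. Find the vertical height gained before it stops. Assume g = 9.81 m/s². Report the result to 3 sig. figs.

h ≈ 7.95 m

Here I = (1/2)MR², so the shape factor k = I/(MR²) = 0.5.
Since it rolls without slipping, ω = v/R and KE = ½Mv² + ½Iω² = ½(1+k)Mv² = (3/4)Mv².
All of this converts to potential energy at the highest point: (3/4)Mv₀² = Mgh.
Thus h = (1+k)v₀²/(2g) = 1.5 × 10.2² / (2 × 9.81) ≈ 7.95 m.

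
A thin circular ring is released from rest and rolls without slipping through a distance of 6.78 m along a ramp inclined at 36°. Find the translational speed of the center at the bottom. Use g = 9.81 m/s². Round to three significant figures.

For this body I = MR², i.e. k = I/(MR²) = 1.
Rolling without slipping gives ω = v/R, so the total kinetic energy is ½Mv² + ½Iω² = ½(1+k)Mv² = Mv².
The vertical drop is h = L sinθ = 6.78 × sin36° = 3.985 m.
Energy conservation: Mgh = Mv², so v = √(2gh/(1+k)) = √(2 × 9.81 × 3.985 / 2) ≈ 6.25 m/s.

v ≈ 6.25 m/s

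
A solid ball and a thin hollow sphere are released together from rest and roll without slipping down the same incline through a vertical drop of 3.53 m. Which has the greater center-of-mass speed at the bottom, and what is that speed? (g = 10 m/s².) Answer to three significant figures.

For rolling without slipping, Mgh = ½(1+k)Mv² where k = I/(MR²), so v = √(2gh/(1+k)).
Solid ball: k = 0.4, giving v = √(2×10×3.53/1.4) = 7.101 m/s.
Thin hollow sphere: k = 2/3, giving v = √(2×10×3.53/1.667) = 6.508 m/s.
The smaller k wins: the solid ball, at ≈ 7.10 m/s.

the solid ball, at v ≈ 7.10 m/s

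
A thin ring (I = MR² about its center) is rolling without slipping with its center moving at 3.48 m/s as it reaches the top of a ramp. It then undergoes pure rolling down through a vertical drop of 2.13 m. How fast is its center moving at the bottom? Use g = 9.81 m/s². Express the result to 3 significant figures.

The moment of inertia is MR², giving k ≡ I/(MR²) = 1.
Since it rolls without slipping, ω = v/R and KE = ½Mv² + ½Iω² = ½(1+k)Mv² = Mv².
Energy conservation: Mv₀² + Mgh = Mv², so v² = v₀² + 2gh/(1+k).
v = √(3.48² + 2×9.81×2.13/2) = √33.01 ≈ 5.75 m/s.

v ≈ 5.75 m/s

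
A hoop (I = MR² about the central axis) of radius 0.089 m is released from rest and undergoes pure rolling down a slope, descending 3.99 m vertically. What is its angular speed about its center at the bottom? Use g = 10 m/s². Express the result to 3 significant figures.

ω ≈ 71.0 rad/s

For this body I = MR², i.e. k = I/(MR²) = 1.
Since it rolls without slipping, ω = v/R and KE = ½Mv² + ½Iω² = ½(1+k)Mv² = Mv².
Energy conservation Mgh = ½(1+k)Mv² gives v = √(2gh/(1+k)) = √(2 × 10 × 3.99 / 2) = 6.317 m/s.
The angular speed follows from ω = v/R = 6.317/0.089 ≈ 71.0 rad/s.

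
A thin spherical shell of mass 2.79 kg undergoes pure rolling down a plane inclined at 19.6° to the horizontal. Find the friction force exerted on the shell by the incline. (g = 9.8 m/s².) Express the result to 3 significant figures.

f ≈ 3.67 N

For this body I = (2/3)MR², i.e. k = I/(MR²) = 2/3.
Newton's second law down the slope: Mg sinθ − f = Ma. The torque equation fR = Iα (with α = a/R) gives f = kMa.
Combining, a = g sinθ/(1+k) and f = kMa = kMg sinθ/(1+k).
f = (2/3) × 2.79 × 9.8 × sin19.6° / 1.667 ≈ 3.67 N.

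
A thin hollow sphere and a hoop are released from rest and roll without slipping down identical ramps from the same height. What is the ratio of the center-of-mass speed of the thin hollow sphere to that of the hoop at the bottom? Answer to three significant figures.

v_ratio ≈ 1.10

Each satisfies Mgh = ½(1+k)Mv² with k = I/(MR²), so v ∝ 1/√(1+k).
For the thin hollow sphere k = 2/3; for the hoop k = 1.
v₁/v₂ = √((1+k₂)/(1+k₁)) = √(2/1.667) ≈ 1.10.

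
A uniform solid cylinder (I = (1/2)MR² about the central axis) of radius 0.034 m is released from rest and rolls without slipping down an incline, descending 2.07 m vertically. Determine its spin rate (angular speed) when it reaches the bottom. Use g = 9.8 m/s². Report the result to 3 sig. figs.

ω ≈ 153 rad/s

With I = (1/2)MR², the ratio k = I/(MR²) is 0.5.
Pure rolling means v = ωR; then KE = ½Mv² + ½I(v/R)² = ½(1+k)Mv² = (3/4)Mv².
Energy conservation Mgh = ½(1+k)Mv² gives v = √(2gh/(1+k)) = √(2 × 9.8 × 2.07 / 1.5) = 5.201 m/s.
The angular speed follows from ω = v/R = 5.201/0.034 ≈ 153 rad/s.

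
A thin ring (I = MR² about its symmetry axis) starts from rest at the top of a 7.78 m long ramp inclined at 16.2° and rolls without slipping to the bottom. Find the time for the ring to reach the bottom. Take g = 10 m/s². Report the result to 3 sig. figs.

t ≈ 3.34 s

The moment of inertia is MR², giving k ≡ I/(MR²) = 1.
Newton's second law down the slope: Mg sinθ − f = Ma. The torque equation fR = Iα (with α = a/R) gives f = kMa.
Hence a = g sinθ/(1+k) = 10×sin16.2°/2 = 1.395 m/s².
Starting from rest, L = ½at², so t = √(2L/a) = √(2×7.78/1.395) ≈ 3.34 s.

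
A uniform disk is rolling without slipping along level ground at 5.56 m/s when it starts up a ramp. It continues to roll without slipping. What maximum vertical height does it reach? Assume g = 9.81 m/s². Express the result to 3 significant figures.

h ≈ 2.36 m

For this body I = (1/2)MR², i.e. k = I/(MR²) = 0.5.
Rolling without slipping gives ω = v/R, so the total kinetic energy is ½Mv² + ½Iω² = ½(1+k)Mv² = (3/4)Mv².
At the top the kinetic energy is zero, so (3/4)Mv₀² = Mgh.
Thus h = (1+k)v₀²/(2g) = 1.5 × 5.56² / (2 × 9.81) ≈ 2.36 m.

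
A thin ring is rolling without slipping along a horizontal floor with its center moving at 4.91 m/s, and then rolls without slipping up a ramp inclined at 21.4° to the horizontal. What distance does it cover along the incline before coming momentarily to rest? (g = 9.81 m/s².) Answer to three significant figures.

d ≈ 6.74 m

For this body I = MR², i.e. k = I/(MR²) = 1.
Pure rolling means v = ωR; then KE = ½Mv² + ½I(v/R)² = ½(1+k)Mv² = Mv².
Setting this equal to Mgh gives the vertical rise h = (1+k)v₀²/(2g) = 2×4.91²/(2×9.81) = 2.458 m.
Along the incline, d = h/sinθ = 2.458/sin21.4° ≈ 6.74 m.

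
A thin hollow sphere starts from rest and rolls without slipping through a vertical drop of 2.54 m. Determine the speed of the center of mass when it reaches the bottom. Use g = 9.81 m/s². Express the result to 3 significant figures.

v ≈ 5.47 m/s

Here I = (2/3)MR², so the shape factor k = I/(MR²) = 2/3.
The rolling condition ω = v/R makes the rotational term ½I(v/R)² = ½kMv², so KE_total = ½(1+k)Mv² = (5/6)Mv².
Setting Mgh = (5/6)Mv² gives v = √(2gh/(1+k)) = √(2·9.81·2.54/1.667) ≈ 5.47 m/s.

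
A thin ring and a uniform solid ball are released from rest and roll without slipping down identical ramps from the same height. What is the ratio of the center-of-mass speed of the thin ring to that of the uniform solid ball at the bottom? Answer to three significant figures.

v_ratio ≈ 0.837

Each satisfies Mgh = ½(1+k)Mv² with k = I/(MR²), so v ∝ 1/√(1+k).
For the thin ring k = 1; for the uniform solid ball k = 0.4.
v₁/v₂ = √((1+k₂)/(1+k₁)) = √(1.4/2) ≈ 0.837.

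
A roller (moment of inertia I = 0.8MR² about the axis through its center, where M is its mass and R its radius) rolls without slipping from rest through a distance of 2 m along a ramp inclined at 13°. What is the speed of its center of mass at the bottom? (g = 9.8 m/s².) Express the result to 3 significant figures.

v ≈ 2.21 m/s

The moment of inertia is 0.8MR², giving k ≡ I/(MR²) = 0.8.
Pure rolling means v = ωR; then KE = ½Mv² + ½I(v/R)² = ½(1+k)Mv² = (9/10)Mv².
The vertical drop is h = L sinθ = 2 × sin13° = 0.4499 m.
Setting Mgh = (9/10)Mv² gives v = √(2gh/(1+k)) = √(2·9.8·0.4499/1.8) ≈ 2.21 m/s.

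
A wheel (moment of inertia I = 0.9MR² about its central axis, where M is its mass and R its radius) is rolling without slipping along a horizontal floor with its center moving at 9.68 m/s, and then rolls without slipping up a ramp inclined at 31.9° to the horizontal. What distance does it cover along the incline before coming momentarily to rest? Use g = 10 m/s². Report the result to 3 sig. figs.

Here I = 0.9MR², so the shape factor k = I/(MR²) = 0.9.
Rolling without slipping gives ω = v/R, so the total kinetic energy is ½Mv² + ½Iω² = ½(1+k)Mv² = (19/20)Mv².
Setting this equal to Mgh gives the vertical rise h = (1+k)v₀²/(2g) = 1.9×9.68²/(2×10) = 8.902 m.
Along the incline, d = h/sinθ = 8.902/sin31.9° ≈ 16.8 m.

d ≈ 16.8 m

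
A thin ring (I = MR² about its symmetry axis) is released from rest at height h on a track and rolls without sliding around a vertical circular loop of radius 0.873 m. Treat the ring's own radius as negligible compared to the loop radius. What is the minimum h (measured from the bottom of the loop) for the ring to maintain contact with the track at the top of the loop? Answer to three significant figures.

For this body I = MR², i.e. k = I/(MR²) = 1.
At the top of the loop, the minimum-contact condition is Mg = Mv_top²/r, so v_top² = gr.
With ω = v/R, the kinetic energy at speed v is ½(1+k)Mv² = Mv².
Energy conservation from release (height h) to the top (height 2r): Mgh = Mg(2r) + M·gr.
Thus h_min = 2r + (1+k)r/2 = r(2 + 2/2) = 0.873 × 3 ≈ 2.62 m.

h_min ≈ 2.62 m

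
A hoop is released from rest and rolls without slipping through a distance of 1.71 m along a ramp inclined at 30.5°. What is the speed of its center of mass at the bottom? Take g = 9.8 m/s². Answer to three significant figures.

For this body I = MR², i.e. k = I/(MR²) = 1.
Rolling without slipping gives ω = v/R, so the total kinetic energy is ½Mv² + ½Iω² = ½(1+k)Mv² = Mv².
The vertical drop is h = L sinθ = 1.71 × sin30.5° = 0.8679 m.
Energy conservation: Mgh = Mv², so v = √(2gh/(1+k)) = √(2 × 9.8 × 0.8679 / 2) ≈ 2.92 m/s.

v ≈ 2.92 m/s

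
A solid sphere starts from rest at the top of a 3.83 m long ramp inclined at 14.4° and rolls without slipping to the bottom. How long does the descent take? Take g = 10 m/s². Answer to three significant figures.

The moment of inertia is (2/5)MR², giving k ≡ I/(MR²) = 0.4.
Translational: Mg sinθ − f = Ma. Rotational about the CM: fR = Iα = kMRa, so f = kMa.
Hence a = g sinθ/(1+k) = 10×sin14.4°/1.4 = 1.776 m/s².
With constant a from rest, t = √(2L/a) = √(2·3.83/1.776) ≈ 2.08 s.

t ≈ 2.08 s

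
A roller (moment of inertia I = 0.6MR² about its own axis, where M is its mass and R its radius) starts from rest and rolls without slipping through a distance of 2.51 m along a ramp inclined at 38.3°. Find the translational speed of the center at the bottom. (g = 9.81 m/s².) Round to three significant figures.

Here I = 0.6MR², so the shape factor k = I/(MR²) = 0.6.
Rolling without slipping gives ω = v/R, so the total kinetic energy is ½Mv² + ½Iω² = ½(1+k)Mv² = (4/5)Mv².
The vertical drop is h = L sinθ = 2.51 × sin38.3° = 1.556 m.
Energy conservation: Mgh = (4/5)Mv², so v = √(2gh/(1+k)) = √(2 × 9.81 × 1.556 / 1.6) ≈ 4.37 m/s.

v ≈ 4.37 m/s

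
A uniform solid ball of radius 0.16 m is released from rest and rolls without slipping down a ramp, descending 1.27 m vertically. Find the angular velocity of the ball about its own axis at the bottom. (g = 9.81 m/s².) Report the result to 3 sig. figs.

The moment of inertia is (2/5)MR², giving k ≡ I/(MR²) = 0.4.
Since it rolls without slipping, ω = v/R and KE = ½Mv² + ½Iω² = ½(1+k)Mv² = (7/10)Mv².
Energy conservation Mgh = ½(1+k)Mv² gives v = √(2gh/(1+k)) = √(2 × 9.81 × 1.27 / 1.4) = 4.219 m/s.
The angular speed follows from ω = v/R = 4.219/0.16 ≈ 26.4 rad/s.

ω ≈ 26.4 rad/s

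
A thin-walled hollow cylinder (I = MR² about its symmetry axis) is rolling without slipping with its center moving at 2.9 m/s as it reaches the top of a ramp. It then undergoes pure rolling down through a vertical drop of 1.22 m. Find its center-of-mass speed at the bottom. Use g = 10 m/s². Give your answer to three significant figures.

v ≈ 4.54 m/s

The moment of inertia is MR², giving k ≡ I/(MR²) = 1.
Pure rolling means v = ωR; then KE = ½Mv² + ½I(v/R)² = ½(1+k)Mv² = Mv².
Energy conservation: Mv₀² + Mgh = Mv², so v² = v₀² + 2gh/(1+k).
v = √(2.9² + 2×10×1.22/2) = √20.61 ≈ 4.54 m/s.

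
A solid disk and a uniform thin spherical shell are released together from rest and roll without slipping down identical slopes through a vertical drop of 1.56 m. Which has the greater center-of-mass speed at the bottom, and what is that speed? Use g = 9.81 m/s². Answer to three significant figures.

the solid disk, at v ≈ 4.52 m/s

For rolling without slipping, Mgh = ½(1+k)Mv² where k = I/(MR²), so v = √(2gh/(1+k)).
Solid disk: k = 0.5, giving v = √(2×9.81×1.56/1.5) = 4.517 m/s.
Uniform thin spherical shell: k = 2/3, giving v = √(2×9.81×1.56/1.667) = 4.285 m/s.
The smaller k wins: the solid disk, at ≈ 4.52 m/s.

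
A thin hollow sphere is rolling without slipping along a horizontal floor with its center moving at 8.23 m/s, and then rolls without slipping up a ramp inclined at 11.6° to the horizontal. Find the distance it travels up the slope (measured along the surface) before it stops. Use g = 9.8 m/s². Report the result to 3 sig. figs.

d ≈ 28.6 m

Here I = (2/3)MR², so the shape factor k = I/(MR²) = 2/3.
Pure rolling means v = ωR; then KE = ½Mv² + ½I(v/R)² = ½(1+k)Mv² = (5/6)Mv².
Setting this equal to Mgh gives the vertical rise h = (1+k)v₀²/(2g) = 1.667×8.23²/(2×9.8) = 5.76 m.
The distance along the slope is d = h/sinθ = 5.76/sin11.6° ≈ 28.6 m.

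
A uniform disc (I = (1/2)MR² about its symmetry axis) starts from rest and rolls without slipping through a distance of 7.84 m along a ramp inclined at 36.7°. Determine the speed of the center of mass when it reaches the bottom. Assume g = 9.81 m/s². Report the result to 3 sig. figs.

v ≈ 7.83 m/s

The moment of inertia is (1/2)MR², giving k ≡ I/(MR²) = 0.5.
Rolling without slipping gives ω = v/R, so the total kinetic energy is ½Mv² + ½Iω² = ½(1+k)Mv² = (3/4)Mv².
The vertical drop is h = L sinθ = 7.84 × sin36.7° = 4.685 m.
Setting Mgh = (3/4)Mv² gives v = √(2gh/(1+k)) = √(2·9.81·4.685/1.5) ≈ 7.83 m/s.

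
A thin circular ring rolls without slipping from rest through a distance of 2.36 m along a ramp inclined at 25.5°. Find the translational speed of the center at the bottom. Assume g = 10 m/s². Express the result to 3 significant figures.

The moment of inertia is MR², giving k ≡ I/(MR²) = 1.
The rolling condition ω = v/R makes the rotational term ½I(v/R)² = ½kMv², so KE_total = ½(1+k)Mv² = Mv².
The vertical drop is h = L sinθ = 2.36 × sin25.5° = 1.016 m.
Energy conservation: Mgh = Mv², so v = √(2gh/(1+k)) = √(2 × 10 × 1.016 / 2) ≈ 3.19 m/s.

v ≈ 3.19 m/s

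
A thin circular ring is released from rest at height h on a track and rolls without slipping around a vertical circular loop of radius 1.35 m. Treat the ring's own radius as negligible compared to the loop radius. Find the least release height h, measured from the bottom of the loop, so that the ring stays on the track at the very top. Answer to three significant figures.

h_min ≈ 4.05 m

With I = MR², the ratio k = I/(MR²) is 1.
At the top, contact is just lost when gravity alone supplies the centripetal force: Mg = Mv_top²/r, i.e. v_top² = gr.
With ω = v/R, the kinetic energy at speed v is ½(1+k)Mv² = Mv².
Energy conservation from release (height h) to the top (height 2r): Mgh = Mg(2r) + M·gr.
Thus h_min = 2r + (1+k)r/2 = r(2 + 2/2) = 1.35 × 3 ≈ 4.05 m.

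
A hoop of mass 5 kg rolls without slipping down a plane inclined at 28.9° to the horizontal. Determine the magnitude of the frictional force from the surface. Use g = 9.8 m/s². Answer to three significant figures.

For this body I = MR², i.e. k = I/(MR²) = 1.
Translational: Mg sinθ − f = Ma. Rotational about the CM: fR = Iα = kMRa, so f = kMa.
Combining, a = g sinθ/(1+k) and f = kMa = kMg sinθ/(1+k).
f = 1 × 5 × 9.8 × sin28.9° / 2 ≈ 11.8 N.

f ≈ 11.8 N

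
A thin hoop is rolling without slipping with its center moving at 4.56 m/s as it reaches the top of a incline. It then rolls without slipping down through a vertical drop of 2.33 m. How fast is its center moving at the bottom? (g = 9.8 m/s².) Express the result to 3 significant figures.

v ≈ 6.61 m/s

For this body I = MR², i.e. k = I/(MR²) = 1.
Pure rolling means v = ωR; then KE = ½Mv² + ½I(v/R)² = ½(1+k)Mv² = Mv².
Energy conservation: Mv₀² + Mgh = Mv², so v² = v₀² + 2gh/(1+k).
v = √(4.56² + 2×9.8×2.33/2) = √43.63 ≈ 6.61 m/s.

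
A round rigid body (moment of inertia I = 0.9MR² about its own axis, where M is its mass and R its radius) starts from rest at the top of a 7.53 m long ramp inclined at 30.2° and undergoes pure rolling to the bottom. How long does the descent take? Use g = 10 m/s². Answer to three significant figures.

With I = 0.9MR², the ratio k = I/(MR²) is 0.9.
Along the incline Mg sinθ − f = Ma, and torque about the center fR = Iα = kMR²(a/R) gives f = kMa.
Hence a = g sinθ/(1+k) = 10×sin30.2°/1.9 = 2.647 m/s².
Starting from rest, L = ½at², so t = √(2L/a) = √(2×7.53/2.647) ≈ 2.39 s.

t ≈ 2.39 s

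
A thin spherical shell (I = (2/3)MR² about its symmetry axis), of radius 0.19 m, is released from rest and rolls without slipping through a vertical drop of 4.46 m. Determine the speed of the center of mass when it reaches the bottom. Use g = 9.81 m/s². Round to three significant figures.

With I = (2/3)MR², the ratio k = I/(MR²) is 2/3.
Since it rolls without slipping, ω = v/R and KE = ½Mv² + ½Iω² = ½(1+k)Mv² = (5/6)Mv².
Energy conservation: Mgh = (5/6)Mv², so v = √(2gh/(1+k)) = √(2 × 9.81 × 4.46 / 1.667) ≈ 7.25 m/s.

v ≈ 7.25 m/s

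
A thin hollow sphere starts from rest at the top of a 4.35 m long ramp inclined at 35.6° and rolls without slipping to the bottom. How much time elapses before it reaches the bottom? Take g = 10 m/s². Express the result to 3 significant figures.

t ≈ 1.58 s

For this body I = (2/3)MR², i.e. k = I/(MR²) = 2/3.
Along the incline Mg sinθ − f = Ma, and torque about the center fR = Iα = kMR²(a/R) gives f = kMa.
Hence a = g sinθ/(1+k) = 10×sin35.6°/1.667 = 3.493 m/s².
Starting from rest, L = ½at², so t = √(2L/a) = √(2×4.35/3.493) ≈ 1.58 s.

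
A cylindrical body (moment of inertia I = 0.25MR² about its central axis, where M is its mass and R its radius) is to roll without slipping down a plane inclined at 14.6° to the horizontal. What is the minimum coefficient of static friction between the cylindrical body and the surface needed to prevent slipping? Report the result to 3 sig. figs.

μ_min ≈ 0.0521

For this body I = 0.25MR², i.e. k = I/(MR²) = 0.25.
Along the incline Mg sinθ − f = Ma, and torque about the center fR = Iα = kMR²(a/R) gives f = kMa.
These give a = g sinθ/(1+k) and the required friction f = kMg sinθ/(1+k).
The normal force is N = Mg cosθ, so μ_min = f/N = k tanθ/(1+k).
μ_min = 0.25 × tan14.6° / 1.25 ≈ 0.0521.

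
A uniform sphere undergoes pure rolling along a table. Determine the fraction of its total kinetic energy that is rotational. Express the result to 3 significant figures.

fraction ≈ 0.286

For this body I = (2/5)MR², i.e. k = I/(MR²) = 0.4.
With ω = v/R, KE_trans = ½Mv² and KE_rot = ½Iω² = ½kMv², so KE_total = ½(1+k)Mv².
The rotational fraction is therefore k/(1+k) = 0.4/1.4 ≈ 0.286.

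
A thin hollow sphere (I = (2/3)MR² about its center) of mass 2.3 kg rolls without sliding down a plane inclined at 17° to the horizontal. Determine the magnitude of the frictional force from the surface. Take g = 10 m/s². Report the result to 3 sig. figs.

Here I = (2/3)MR², so the shape factor k = I/(MR²) = 2/3.
Along the incline Mg sinθ − f = Ma, and torque about the center fR = Iα = kMR²(a/R) gives f = kMa.
Combining, a = g sinθ/(1+k) and f = kMa = kMg sinθ/(1+k).
f = (2/3) × 2.3 × 10 × sin17° / 1.667 ≈ 2.69 N.

f ≈ 2.69 N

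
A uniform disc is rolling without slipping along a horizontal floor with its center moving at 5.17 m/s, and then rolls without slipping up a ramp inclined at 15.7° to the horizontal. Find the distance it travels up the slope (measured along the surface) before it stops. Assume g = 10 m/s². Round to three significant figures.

d ≈ 7.41 m

For this body I = (1/2)MR², i.e. k = I/(MR²) = 0.5.
Pure rolling means v = ωR; then KE = ½Mv² + ½I(v/R)² = ½(1+k)Mv² = (3/4)Mv².
Setting this equal to Mgh gives the vertical rise h = (1+k)v₀²/(2g) = 1.5×5.17²/(2×10) = 2.005 m.
Along the incline, d = h/sinθ = 2.005/sin15.7° ≈ 7.41 m.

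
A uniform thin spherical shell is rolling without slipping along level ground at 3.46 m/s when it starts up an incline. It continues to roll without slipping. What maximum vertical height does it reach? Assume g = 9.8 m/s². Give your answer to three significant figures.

h ≈ 1.02 m

The moment of inertia is (2/3)MR², giving k ≡ I/(MR²) = 2/3.
The rolling condition ω = v/R makes the rotational term ½I(v/R)² = ½kMv², so KE_total = ½(1+k)Mv² = (5/6)Mv².
All of this converts to potential energy at the highest point: (5/6)Mv₀² = Mgh.
Thus h = (1+k)v₀²/(2g) = 1.667 × 3.46² / (2 × 9.8) ≈ 1.02 m.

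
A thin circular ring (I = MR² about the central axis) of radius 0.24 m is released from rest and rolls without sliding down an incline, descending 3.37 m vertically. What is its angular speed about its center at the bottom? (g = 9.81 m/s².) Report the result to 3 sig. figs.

Here I = MR², so the shape factor k = I/(MR²) = 1.
Rolling without slipping gives ω = v/R, so the total kinetic energy is ½Mv² + ½Iω² = ½(1+k)Mv² = Mv².
Energy conservation Mgh = ½(1+k)Mv² gives v = √(2gh/(1+k)) = √(2 × 9.81 × 3.37 / 2) = 5.75 m/s.
The angular speed follows from ω = v/R = 5.75/0.24 ≈ 24.0 rad/s.

ω ≈ 24.0 rad/s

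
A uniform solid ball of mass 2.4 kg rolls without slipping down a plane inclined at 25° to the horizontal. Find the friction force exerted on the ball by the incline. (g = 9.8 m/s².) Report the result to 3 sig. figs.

Here I = (2/5)MR², so the shape factor k = I/(MR²) = 0.4.
Newton's second law down the slope: Mg sinθ − f = Ma. The torque equation fR = Iα (with α = a/R) gives f = kMa.
Combining, a = g sinθ/(1+k) and f = kMa = kMg sinθ/(1+k).
f = 0.4 × 2.4 × 9.8 × sin25° / 1.4 ≈ 2.84 N.

f ≈ 2.84 N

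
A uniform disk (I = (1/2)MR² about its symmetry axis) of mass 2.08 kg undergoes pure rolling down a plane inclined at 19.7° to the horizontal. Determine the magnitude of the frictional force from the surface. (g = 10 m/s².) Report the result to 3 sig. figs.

f ≈ 2.34 N

Here I = (1/2)MR², so the shape factor k = I/(MR²) = 0.5.
Newton's second law down the slope: Mg sinθ − f = Ma. The torque equation fR = Iα (with α = a/R) gives f = kMa.
Combining, a = g sinθ/(1+k) and f = kMa = kMg sinθ/(1+k).
f = 0.5 × 2.08 × 10 × sin19.7° / 1.5 ≈ 2.34 N.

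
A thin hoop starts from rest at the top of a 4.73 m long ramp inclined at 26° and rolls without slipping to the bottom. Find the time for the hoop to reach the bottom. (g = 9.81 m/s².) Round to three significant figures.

t ≈ 2.10 s

For this body I = MR², i.e. k = I/(MR²) = 1.
Translational: Mg sinθ − f = Ma. Rotational about the CM: fR = Iα = kMRa, so f = kMa.
Hence a = g sinθ/(1+k) = 9.81×sin26°/2 = 2.15 m/s².
With constant a from rest, t = √(2L/a) = √(2·4.73/2.15) ≈ 2.10 s.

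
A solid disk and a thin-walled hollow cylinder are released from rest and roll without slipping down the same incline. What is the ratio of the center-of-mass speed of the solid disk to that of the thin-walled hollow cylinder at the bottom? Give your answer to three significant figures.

Each satisfies Mgh = ½(1+k)Mv² with k = I/(MR²), so v ∝ 1/√(1+k).
For the solid disk k = 0.5; for the thin-walled hollow cylinder k = 1.
v₁/v₂ = √((1+k₂)/(1+k₁)) = √(2/1.5) ≈ 1.15.

v_ratio ≈ 1.15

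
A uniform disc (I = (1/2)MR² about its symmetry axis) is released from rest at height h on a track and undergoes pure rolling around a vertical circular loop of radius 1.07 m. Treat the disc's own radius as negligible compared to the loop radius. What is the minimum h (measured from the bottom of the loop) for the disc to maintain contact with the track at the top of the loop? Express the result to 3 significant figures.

h_min ≈ 2.94 m

The moment of inertia is (1/2)MR², giving k ≡ I/(MR²) = 0.5.
At the top of the loop, the minimum-contact condition is Mg = Mv_top²/r, so v_top² = gr.
With ω = v/R, the kinetic energy at speed v is ½(1+k)Mv² = (3/4)Mv².
Energy conservation from release (height h) to the top (height 2r): Mgh = Mg(2r) + (3/4)M·gr.
Thus h_min = 2r + (1+k)r/2 = r(2 + 1.5/2) = 1.07 × 2.75 ≈ 2.94 m.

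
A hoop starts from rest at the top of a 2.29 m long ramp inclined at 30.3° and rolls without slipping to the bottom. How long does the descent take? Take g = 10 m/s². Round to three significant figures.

t ≈ 1.35 s

For this body I = MR², i.e. k = I/(MR²) = 1.
Newton's second law down the slope: Mg sinθ − f = Ma. The torque equation fR = Iα (with α = a/R) gives f = kMa.
Hence a = g sinθ/(1+k) = 10×sin30.3°/2 = 2.523 m/s².
With constant a from rest, t = √(2L/a) = √(2·2.29/2.523) ≈ 1.35 s.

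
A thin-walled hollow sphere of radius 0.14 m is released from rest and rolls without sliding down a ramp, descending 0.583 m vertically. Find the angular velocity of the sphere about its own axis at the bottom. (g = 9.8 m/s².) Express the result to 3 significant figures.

The moment of inertia is (2/3)MR², giving k ≡ I/(MR²) = 2/3.
Since it rolls without slipping, ω = v/R and KE = ½Mv² + ½Iω² = ½(1+k)Mv² = (5/6)Mv².
Energy conservation Mgh = ½(1+k)Mv² gives v = √(2gh/(1+k)) = √(2 × 9.8 × 0.583 / 1.667) = 2.618 m/s.
The angular speed follows from ω = v/R = 2.618/0.14 ≈ 18.7 rad/s.

ω ≈ 18.7 rad/s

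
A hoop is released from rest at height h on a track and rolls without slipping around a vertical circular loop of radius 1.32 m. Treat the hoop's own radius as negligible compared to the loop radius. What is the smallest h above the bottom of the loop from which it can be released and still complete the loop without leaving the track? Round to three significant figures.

h_min ≈ 3.96 m

The moment of inertia is MR², giving k ≡ I/(MR²) = 1.
At the top, contact is just lost when gravity alone supplies the centripetal force: Mg = Mv_top²/r, i.e. v_top² = gr.
With ω = v/R, the kinetic energy at speed v is ½(1+k)Mv² = Mv².
Energy conservation from release (height h) to the top (height 2r): Mgh = Mg(2r) + M·gr.
Thus h_min = 2r + (1+k)r/2 = r(2 + 2/2) = 1.32 × 3 ≈ 3.96 m.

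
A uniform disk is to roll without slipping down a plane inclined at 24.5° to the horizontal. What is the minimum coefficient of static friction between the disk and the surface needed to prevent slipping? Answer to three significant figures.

For this body I = (1/2)MR², i.e. k = I/(MR²) = 0.5.
Along the incline Mg sinθ − f = Ma, and torque about the center fR = Iα = kMR²(a/R) gives f = kMa.
These give a = g sinθ/(1+k) and the required friction f = kMg sinθ/(1+k).
With N = Mg cosθ, the no-slip condition f ≤ μN gives μ_min = f/N = k tanθ/(1+k).
μ_min = 0.5 × tan24.5° / 1.5 ≈ 0.152.

μ_min ≈ 0.152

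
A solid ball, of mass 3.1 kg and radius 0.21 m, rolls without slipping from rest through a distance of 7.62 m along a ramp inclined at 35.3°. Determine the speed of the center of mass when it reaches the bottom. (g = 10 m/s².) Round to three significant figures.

v ≈ 7.93 m/s

The moment of inertia is (2/5)MR², giving k ≡ I/(MR²) = 0.4.
Rolling without slipping gives ω = v/R, so the total kinetic energy is ½Mv² + ½Iω² = ½(1+k)Mv² = (7/10)Mv².
The vertical drop is h = L sinθ = 7.62 × sin35.3° = 4.403 m.
Setting Mgh = (7/10)Mv² gives v = √(2gh/(1+k)) = √(2·10·4.403/1.4) ≈ 7.93 m/s.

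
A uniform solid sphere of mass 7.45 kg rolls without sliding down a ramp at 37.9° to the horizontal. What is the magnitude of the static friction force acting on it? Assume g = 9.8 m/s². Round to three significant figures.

f ≈ 12.8 N

For this body I = (2/5)MR², i.e. k = I/(MR²) = 0.4.
Translational: Mg sinθ − f = Ma. Rotational about the CM: fR = Iα = kMRa, so f = kMa.
Combining, a = g sinθ/(1+k) and f = kMa = kMg sinθ/(1+k).
f = 0.4 × 7.45 × 9.8 × sin37.9° / 1.4 ≈ 12.8 N.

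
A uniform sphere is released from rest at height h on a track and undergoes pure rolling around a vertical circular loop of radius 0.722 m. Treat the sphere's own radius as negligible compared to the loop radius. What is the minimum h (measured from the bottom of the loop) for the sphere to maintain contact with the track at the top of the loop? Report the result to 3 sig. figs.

h_min ≈ 1.95 m

With I = (2/5)MR², the ratio k = I/(MR²) is 0.4.
At the top of the loop, the minimum-contact condition is Mg = Mv_top²/r, so v_top² = gr.
With ω = v/R, the kinetic energy at speed v is ½(1+k)Mv² = (7/10)Mv².
Energy conservation from release (height h) to the top (height 2r): Mgh = Mg(2r) + (7/10)M·gr.
Thus h_min = 2r + (1+k)r/2 = r(2 + 1.4/2) = 0.722 × 2.7 ≈ 1.95 m.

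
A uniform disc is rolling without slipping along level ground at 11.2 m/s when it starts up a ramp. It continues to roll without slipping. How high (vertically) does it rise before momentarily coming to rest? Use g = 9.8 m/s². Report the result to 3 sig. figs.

With I = (1/2)MR², the ratio k = I/(MR²) is 0.5.
Rolling without slipping gives ω = v/R, so the total kinetic energy is ½Mv² + ½Iω² = ½(1+k)Mv² = (3/4)Mv².
At the top the kinetic energy is zero, so (3/4)Mv₀² = Mgh.
Thus h = (1+k)v₀²/(2g) = 1.5 × 11.2² / (2 × 9.8) ≈ 9.60 m.

h ≈ 9.60 m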